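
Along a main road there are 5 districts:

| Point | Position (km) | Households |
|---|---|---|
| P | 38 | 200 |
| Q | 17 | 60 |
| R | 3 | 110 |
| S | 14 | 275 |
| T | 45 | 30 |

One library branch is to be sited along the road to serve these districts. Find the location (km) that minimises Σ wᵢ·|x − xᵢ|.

x = 14

For a sum of weighted absolute distances on a line, the optimum is the weighted median (not the mean). Total weight W = 675; half-weight = 337.5.
Sort by position and accumulate weight:
  km 3 (R, w=110) → cum 110
  km 14 (S, w=275) → cum 385  ≥ 337.5 → median here
  km 17 (Q, w=60) → cum 445
  km 38 (P, w=200) → cum 645
  km 45 (T, w=30) → cum 675
Optimal location: km 14.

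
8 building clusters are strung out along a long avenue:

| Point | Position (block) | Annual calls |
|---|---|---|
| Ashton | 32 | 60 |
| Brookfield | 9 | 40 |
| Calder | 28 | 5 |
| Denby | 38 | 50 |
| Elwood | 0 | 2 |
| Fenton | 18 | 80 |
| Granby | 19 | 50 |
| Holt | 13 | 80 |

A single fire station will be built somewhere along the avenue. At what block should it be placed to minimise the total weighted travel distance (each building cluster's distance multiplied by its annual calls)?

x = 18

For a sum of weighted absolute distances on a line, the optimum is the weighted median (not the mean). Total weight W = 367; half-weight = 183.5.
Sort by position and accumulate weight:
  block 0 (Elwood, w=2) → cum 2
  block 9 (Brookfield, w=40) → cum 42
  block 13 (Holt, w=80) → cum 122
  block 18 (Fenton, w=80) → cum 202  ≥ 183.5 → median here
  block 19 (Granby, w=50) → cum 252
  block 28 (Calder, w=5) → cum 257
  block 32 (Ashton, w=60) → cum 317
  block 38 (Denby, w=50) → cum 367
Optimal location: block 18.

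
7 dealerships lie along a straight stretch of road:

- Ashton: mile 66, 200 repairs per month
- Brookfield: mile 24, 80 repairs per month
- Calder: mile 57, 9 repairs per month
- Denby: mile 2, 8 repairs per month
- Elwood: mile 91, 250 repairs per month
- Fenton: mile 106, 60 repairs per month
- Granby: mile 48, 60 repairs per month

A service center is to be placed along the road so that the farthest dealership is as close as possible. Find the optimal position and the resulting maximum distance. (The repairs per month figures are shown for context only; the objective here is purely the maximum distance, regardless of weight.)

The 1-center on a line is the midpoint of the two extreme points: leftmost at 2, rightmost at 106.
Optimal location = (2 + 106)/2 = 54; maximum distance = (106 − 2)/2 = 52.

location 54, max distance 52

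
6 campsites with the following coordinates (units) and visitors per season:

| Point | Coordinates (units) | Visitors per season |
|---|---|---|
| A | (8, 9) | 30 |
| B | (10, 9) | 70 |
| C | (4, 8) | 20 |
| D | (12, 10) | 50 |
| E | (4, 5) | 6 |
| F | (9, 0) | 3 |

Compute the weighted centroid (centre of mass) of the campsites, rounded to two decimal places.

(9.34, 8.88)

The minimiser of Σwᵢ‖p−pᵢ‖² is the weighted centroid p* = (Σwᵢpᵢ)/(Σwᵢ).
Σwᵢ = 179.
Σwᵢxᵢ = 30·8 + 70·10 + 20·4 + 50·12 + 6·4 + 3·9 = 1671.
Σwᵢyᵢ = 30·9 + 70·9 + 20·8 + 50·10 + 6·5 + 3·0 = 1590.
x* = 1671/179 = 9.34, y* = 1590/179 = 8.88.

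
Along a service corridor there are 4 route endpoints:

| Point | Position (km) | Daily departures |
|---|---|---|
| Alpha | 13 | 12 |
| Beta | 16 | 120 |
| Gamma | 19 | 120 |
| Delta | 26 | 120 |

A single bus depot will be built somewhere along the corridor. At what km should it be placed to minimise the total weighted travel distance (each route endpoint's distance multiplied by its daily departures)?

For a sum of weighted absolute distances on a line, the optimum is the weighted median (not the mean). Total weight W = 372; half-weight = 186.
Sort by position and accumulate weight:
  km 13 (Alpha, w=12) → cum 12
  km 16 (Beta, w=120) → cum 132
  km 19 (Gamma, w=120) → cum 252  ≥ 186 → median here
  km 26 (Delta, w=120) → cum 372
Optimal location: km 19.

x = 19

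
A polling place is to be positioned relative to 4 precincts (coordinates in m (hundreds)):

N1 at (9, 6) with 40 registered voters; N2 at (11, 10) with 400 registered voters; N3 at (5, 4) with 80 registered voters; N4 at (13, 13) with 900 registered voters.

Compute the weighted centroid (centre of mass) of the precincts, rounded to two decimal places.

The minimiser of Σwᵢ‖p−pᵢ‖² is the weighted centroid p* = (Σwᵢpᵢ)/(Σwᵢ).
Σwᵢ = 1420.
Σwᵢxᵢ = 40·9 + 400·11 + 80·5 + 900·13 = 16860.
Σwᵢyᵢ = 40·6 + 400·10 + 80·4 + 900·13 = 16260.
x* = 16860/1420 = 11.87, y* = 16260/1420 = 11.45.

(11.87, 11.45)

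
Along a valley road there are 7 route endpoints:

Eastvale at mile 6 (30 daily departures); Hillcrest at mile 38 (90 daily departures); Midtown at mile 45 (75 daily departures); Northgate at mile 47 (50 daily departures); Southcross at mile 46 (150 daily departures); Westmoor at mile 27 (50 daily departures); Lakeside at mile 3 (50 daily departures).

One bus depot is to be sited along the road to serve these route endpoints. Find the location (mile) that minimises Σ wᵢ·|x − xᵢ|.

For a sum of weighted absolute distances on a line, the optimum is the weighted median (not the mean). Total weight W = 495; half-weight = 247.5.
Sort by position and accumulate weight:
  mile 3 (Lakeside, w=50) → cum 50
  mile 6 (Eastvale, w=30) → cum 80
  mile 27 (Westmoor, w=50) → cum 130
  mile 38 (Hillcrest, w=90) → cum 220
  mile 45 (Midtown, w=75) → cum 295  ≥ 247.5 → median here
  mile 46 (Southcross, w=150) → cum 445
  mile 47 (Northgate, w=50) → cum 495
Optimal location: mile 45.

x = 45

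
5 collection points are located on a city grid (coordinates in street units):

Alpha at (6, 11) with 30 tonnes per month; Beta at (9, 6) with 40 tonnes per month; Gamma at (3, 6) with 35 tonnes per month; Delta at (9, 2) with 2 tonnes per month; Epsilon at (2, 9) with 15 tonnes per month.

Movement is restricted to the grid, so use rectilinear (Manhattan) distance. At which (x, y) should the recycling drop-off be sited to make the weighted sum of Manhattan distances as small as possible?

Manhattan distance separates: Σwᵢ(|x−xᵢ|+|y−yᵢ|) = Σwᵢ|x−xᵢ| + Σwᵢ|y−yᵢ|, so x and y are optimised independently as 1-D weighted medians.
Total weight W = 122; half = 61.
x-coordinate, sorted with cumulative weight:
  x=2 (Epsilon, w=15) cum 15
  x=3 (Gamma, w=35) cum 50
  x=6 (Alpha, w=30) cum 80  ← median
  x=9 (Beta, w=40) cum 120
  x=9 (Delta, w=2) cum 122
⇒ x* = 6
y-coordinate, sorted with cumulative weight:
  y=2 (Delta, w=2) cum 2
  y=6 (Beta, w=40) cum 42
  y=6 (Gamma, w=35) cum 77  ← median
  y=9 (Epsilon, w=15) cum 92
  y=11 (Alpha, w=30) cum 122
⇒ y* = 6

(6, 6)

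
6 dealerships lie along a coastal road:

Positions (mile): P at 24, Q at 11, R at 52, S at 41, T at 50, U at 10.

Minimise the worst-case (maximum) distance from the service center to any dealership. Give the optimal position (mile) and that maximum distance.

The 1-center on a line is the midpoint of the two extreme points: leftmost at 10, rightmost at 52.
Optimal location = (10 + 52)/2 = 31; maximum distance = (52 − 10)/2 = 21.

location 31, max distance 21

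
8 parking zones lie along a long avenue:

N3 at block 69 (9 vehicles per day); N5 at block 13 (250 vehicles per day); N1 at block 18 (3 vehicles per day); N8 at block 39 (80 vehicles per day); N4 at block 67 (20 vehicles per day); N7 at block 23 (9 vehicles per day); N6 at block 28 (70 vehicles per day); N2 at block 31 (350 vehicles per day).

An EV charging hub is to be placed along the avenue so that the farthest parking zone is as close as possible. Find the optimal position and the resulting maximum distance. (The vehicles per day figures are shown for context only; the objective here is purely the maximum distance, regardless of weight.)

The 1-center on a line is the midpoint of the two extreme points: leftmost at 13, rightmost at 69.
Optimal location = (13 + 69)/2 = 41; maximum distance = (69 − 13)/2 = 28.

location 41, max distance 28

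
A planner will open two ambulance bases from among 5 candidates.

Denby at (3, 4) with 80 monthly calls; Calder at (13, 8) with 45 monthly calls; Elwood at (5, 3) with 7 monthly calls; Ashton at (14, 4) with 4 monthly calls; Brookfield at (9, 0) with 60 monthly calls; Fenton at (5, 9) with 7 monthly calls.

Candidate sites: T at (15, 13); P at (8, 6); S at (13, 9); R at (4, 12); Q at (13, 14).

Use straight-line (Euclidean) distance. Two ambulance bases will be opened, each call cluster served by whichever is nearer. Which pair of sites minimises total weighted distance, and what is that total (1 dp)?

Evaluate every pair (each demand assigned to the nearer of the two):
  {P, S}: total = 920.6
  {P, R}: total = 1115.2
  {T, P}: total = 1122.8
  {P, Q}: total = 1122.8
  {S, R}: total = 1386.8
  {T, S}: total = 1676.8
  {S, Q}: total = 1676.8
  {T, R}: total = 1789.1
  {R, Q}: total = 1820.7
  {T, Q}: total = 2430.2
Best pair: {P, S} with total 920.6.

{P, S}, total 920.6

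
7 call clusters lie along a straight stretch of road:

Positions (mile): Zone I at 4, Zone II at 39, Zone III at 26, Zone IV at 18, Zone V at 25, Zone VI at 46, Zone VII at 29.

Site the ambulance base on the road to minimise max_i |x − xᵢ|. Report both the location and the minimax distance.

The 1-center on a line is the midpoint of the two extreme points: leftmost at 4, rightmost at 46.
Optimal location = (4 + 46)/2 = 25; maximum distance = (46 − 4)/2 = 21.

location 25, max distance 21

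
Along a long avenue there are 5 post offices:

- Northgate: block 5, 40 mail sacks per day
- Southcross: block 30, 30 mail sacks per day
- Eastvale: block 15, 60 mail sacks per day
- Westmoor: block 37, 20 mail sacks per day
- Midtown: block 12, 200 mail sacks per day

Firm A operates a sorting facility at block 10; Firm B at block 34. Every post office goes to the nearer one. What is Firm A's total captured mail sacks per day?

300

The indifferent point is the midpoint (10+34)/2 = 22; post offices left of it (closer to Firm A at 10) go to Firm A, those right go to Firm B.
  Northgate at 5 (w=40) → Firm A
  Midtown at 12 (w=200) → Firm A
  Eastvale at 15 (w=60) → Firm A
  Southcross at 30 (w=30) → Firm B
  Westmoor at 37 (w=20) → Firm B
Firm A captures 300; Firm B captures 50.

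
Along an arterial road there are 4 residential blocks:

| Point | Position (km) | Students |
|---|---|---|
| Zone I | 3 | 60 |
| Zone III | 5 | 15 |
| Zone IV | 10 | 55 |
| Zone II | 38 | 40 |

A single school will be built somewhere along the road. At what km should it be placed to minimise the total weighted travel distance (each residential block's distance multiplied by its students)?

For a sum of weighted absolute distances on a line, the optimum is the weighted median (not the mean). Total weight W = 170; half-weight = 85.
Sort by position and accumulate weight:
  km 3 (Zone I, w=60) → cum 60
  km 5 (Zone III, w=15) → cum 75
  km 10 (Zone IV, w=55) → cum 130  ≥ 85 → median here
  km 38 (Zone II, w=40) → cum 170
Optimal location: km 10.

x = 10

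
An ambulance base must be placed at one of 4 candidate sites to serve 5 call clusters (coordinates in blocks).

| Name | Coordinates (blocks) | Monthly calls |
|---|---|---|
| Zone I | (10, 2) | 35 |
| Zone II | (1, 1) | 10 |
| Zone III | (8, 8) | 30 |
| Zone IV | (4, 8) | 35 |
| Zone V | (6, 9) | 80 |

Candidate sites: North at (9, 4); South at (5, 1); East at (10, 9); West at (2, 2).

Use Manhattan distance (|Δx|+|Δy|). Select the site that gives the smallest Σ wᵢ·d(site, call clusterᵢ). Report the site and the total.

East, total 1070 blocks

Total weighted distance at each candidate:
  North (9, 4): total = 1320
  South (5, 1): total = 1550
  East (10, 9): total = 1070
  West (2, 2): total = 1820
Minimum is at East with total 1070 blocks.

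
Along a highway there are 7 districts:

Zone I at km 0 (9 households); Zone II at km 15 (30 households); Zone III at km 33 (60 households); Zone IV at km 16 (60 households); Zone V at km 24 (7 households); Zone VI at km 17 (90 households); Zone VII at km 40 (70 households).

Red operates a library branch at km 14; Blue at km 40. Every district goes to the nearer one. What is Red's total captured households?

196

The indifferent point is the midpoint (14+40)/2 = 27; districts left of it (closer to Red at 14) go to Red, those right go to Blue.
  Zone I at 0 (w=9) → Red
  Zone II at 15 (w=30) → Red
  Zone IV at 16 (w=60) → Red
  Zone VI at 17 (w=90) → Red
  Zone V at 24 (w=7) → Red
  Zone III at 33 (w=60) → Blue
  Zone VII at 40 (w=70) → Blue
Red captures 196; Blue captures 130.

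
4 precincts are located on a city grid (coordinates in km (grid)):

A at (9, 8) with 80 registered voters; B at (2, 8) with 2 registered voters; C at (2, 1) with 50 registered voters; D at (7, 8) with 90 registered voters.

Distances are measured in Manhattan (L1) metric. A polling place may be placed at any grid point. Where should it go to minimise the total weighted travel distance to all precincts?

(7, 8)

Manhattan distance separates: Σwᵢ(|x−xᵢ|+|y−yᵢ|) = Σwᵢ|x−xᵢ| + Σwᵢ|y−yᵢ|, so x and y are optimised independently as 1-D weighted medians.
Total weight W = 222; half = 111.
x-coordinate, sorted with cumulative weight:
  x=2 (B, w=2) cum 2
  x=2 (C, w=50) cum 52
  x=7 (D, w=90) cum 142  ← median
  x=9 (A, w=80) cum 222
⇒ x* = 7
y-coordinate, sorted with cumulative weight:
  y=1 (C, w=50) cum 50
  y=8 (A, w=80) cum 130  ← median
  y=8 (B, w=2) cum 132
  y=8 (D, w=90) cum 222
⇒ y* = 8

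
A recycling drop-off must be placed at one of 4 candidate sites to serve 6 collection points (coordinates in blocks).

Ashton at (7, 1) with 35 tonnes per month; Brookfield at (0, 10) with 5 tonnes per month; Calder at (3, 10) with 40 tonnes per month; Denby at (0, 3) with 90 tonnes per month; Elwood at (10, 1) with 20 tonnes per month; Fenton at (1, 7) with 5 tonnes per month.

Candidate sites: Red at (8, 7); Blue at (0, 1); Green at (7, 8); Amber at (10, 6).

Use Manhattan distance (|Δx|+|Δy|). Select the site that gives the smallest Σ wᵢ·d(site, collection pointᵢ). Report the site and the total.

Total weighted distance at each candidate:
  Red (8, 7): total = 1895
  Blue (0, 1): total = 1185
  Green (7, 8): total = 1845
  Amber (10, 6): total = 2110
Minimum is at Blue with total 1185 blocks.

Blue, total 1185 blocks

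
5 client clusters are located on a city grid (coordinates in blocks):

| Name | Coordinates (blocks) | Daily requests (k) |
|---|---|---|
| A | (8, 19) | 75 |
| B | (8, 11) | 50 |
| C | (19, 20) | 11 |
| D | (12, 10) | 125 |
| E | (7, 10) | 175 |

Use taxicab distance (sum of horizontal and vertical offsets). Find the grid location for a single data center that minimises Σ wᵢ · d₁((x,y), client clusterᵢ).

(8, 10)

Manhattan distance separates: Σwᵢ(|x−xᵢ|+|y−yᵢ|) = Σwᵢ|x−xᵢ| + Σwᵢ|y−yᵢ|, so x and y are optimised independently as 1-D weighted medians.
Total weight W = 436; half = 218.
x-coordinate, sorted with cumulative weight:
  x=7 (E, w=175) cum 175
  x=8 (A, w=75) cum 250  ← median
  x=8 (B, w=50) cum 300
  x=12 (D, w=125) cum 425
  x=19 (C, w=11) cum 436
⇒ x* = 8
y-coordinate, sorted with cumulative weight:
  y=10 (D, w=125) cum 125
  y=10 (E, w=175) cum 300  ← median
  y=11 (B, w=50) cum 350
  y=19 (A, w=75) cum 425
  y=20 (C, w=11) cum 436
⇒ y* = 10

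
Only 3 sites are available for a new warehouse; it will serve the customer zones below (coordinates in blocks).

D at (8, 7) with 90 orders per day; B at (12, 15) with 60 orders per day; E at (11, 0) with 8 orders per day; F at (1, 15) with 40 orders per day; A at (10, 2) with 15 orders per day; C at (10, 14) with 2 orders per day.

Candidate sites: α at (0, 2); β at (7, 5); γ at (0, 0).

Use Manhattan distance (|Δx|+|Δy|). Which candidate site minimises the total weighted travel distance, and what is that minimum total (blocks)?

Total weighted distance at each candidate:
  α (0, 2): total = 3528
  β (7, 5): total = 1996
  γ (0, 0): total = 3926
Minimum is at β with total 1996 blocks.

β, total 1996 blocks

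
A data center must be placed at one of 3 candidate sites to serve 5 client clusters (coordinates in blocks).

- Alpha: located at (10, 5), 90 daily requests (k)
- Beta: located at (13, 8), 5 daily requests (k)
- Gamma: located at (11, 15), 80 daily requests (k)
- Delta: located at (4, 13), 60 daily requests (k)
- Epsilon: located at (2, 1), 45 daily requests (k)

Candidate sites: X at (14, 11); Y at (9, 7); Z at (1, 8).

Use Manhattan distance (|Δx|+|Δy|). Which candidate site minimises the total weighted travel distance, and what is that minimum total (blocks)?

Total weighted distance at each candidate:
  X (14, 11): total = 3190
  Y (9, 7): total = 2340
  Z (1, 8): total = 3340
Minimum is at Y with total 2340 blocks.

Y, total 2340 blocks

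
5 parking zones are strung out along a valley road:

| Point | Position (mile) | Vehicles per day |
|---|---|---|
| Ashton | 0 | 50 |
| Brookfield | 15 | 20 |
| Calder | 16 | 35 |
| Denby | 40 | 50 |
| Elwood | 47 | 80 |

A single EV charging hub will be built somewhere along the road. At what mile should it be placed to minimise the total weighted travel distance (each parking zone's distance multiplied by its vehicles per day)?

For a sum of weighted absolute distances on a line, the optimum is the weighted median (not the mean). Total weight W = 235; half-weight = 117.5.
Sort by position and accumulate weight:
  mile 0 (Ashton, w=50) → cum 50
  mile 15 (Brookfield, w=20) → cum 70
  mile 16 (Calder, w=35) → cum 105
  mile 40 (Denby, w=50) → cum 155  ≥ 117.5 → median here
  mile 47 (Elwood, w=80) → cum 235
Optimal location: mile 40.

x = 40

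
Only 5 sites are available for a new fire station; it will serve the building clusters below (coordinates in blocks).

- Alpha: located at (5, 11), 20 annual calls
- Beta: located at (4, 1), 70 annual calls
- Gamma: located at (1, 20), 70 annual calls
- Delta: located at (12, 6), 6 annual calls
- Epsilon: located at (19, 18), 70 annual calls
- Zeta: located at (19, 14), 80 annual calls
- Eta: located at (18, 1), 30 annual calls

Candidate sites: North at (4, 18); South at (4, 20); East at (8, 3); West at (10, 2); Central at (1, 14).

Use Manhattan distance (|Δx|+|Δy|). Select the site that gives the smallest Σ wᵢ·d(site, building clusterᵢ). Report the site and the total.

Total weighted distance at each candidate:
  North (4, 18): total = 5320
  South (4, 20): total = 5732
  East (8, 3): total = 6302
  West (10, 2): total = 6396
  Central (1, 14): total = 5674
Minimum is at North with total 5320 blocks.

North, total 5320 blocks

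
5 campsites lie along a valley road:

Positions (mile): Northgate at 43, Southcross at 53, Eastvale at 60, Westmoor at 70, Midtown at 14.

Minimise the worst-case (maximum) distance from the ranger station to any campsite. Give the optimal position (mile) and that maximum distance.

location 42, max distance 28

The 1-center on a line is the midpoint of the two extreme points: leftmost at 14, rightmost at 70.
Optimal location = (14 + 70)/2 = 42; maximum distance = (70 − 14)/2 = 28.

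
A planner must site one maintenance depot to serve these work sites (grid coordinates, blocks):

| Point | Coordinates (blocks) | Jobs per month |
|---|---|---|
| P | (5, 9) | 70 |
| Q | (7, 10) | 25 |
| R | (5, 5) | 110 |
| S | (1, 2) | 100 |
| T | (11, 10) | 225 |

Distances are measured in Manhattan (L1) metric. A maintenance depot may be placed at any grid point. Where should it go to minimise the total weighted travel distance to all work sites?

(5, 9)

Manhattan distance separates: Σwᵢ(|x−xᵢ|+|y−yᵢ|) = Σwᵢ|x−xᵢ| + Σwᵢ|y−yᵢ|, so x and y are optimised independently as 1-D weighted medians.
Total weight W = 530; half = 265.
x-coordinate, sorted with cumulative weight:
  x=1 (S, w=100) cum 100
  x=5 (P, w=70) cum 170
  x=5 (R, w=110) cum 280  ← median
  x=7 (Q, w=25) cum 305
  x=11 (T, w=225) cum 530
⇒ x* = 5
y-coordinate, sorted with cumulative weight:
  y=2 (S, w=100) cum 100
  y=5 (R, w=110) cum 210
  y=9 (P, w=70) cum 280  ← median
  y=10 (Q, w=25) cum 305
  y=10 (T, w=225) cum 530
⇒ y* = 9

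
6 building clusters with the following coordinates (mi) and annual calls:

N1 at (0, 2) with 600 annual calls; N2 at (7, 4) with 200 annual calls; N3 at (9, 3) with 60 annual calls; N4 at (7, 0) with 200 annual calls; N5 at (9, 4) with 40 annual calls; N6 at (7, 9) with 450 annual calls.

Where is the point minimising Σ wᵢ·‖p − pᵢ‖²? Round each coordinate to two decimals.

(4.42, 4.12)

The minimiser of Σwᵢ‖p−pᵢ‖² is the weighted centroid p* = (Σwᵢpᵢ)/(Σwᵢ).
Σwᵢ = 1550.
Σwᵢxᵢ = 600·0 + 200·7 + 60·9 + 200·7 + 40·9 + 450·7 = 6850.
Σwᵢyᵢ = 600·2 + 200·4 + 60·3 + 200·0 + 40·4 + 450·9 = 6390.
x* = 6850/1550 = 4.42, y* = 6390/1550 = 4.12.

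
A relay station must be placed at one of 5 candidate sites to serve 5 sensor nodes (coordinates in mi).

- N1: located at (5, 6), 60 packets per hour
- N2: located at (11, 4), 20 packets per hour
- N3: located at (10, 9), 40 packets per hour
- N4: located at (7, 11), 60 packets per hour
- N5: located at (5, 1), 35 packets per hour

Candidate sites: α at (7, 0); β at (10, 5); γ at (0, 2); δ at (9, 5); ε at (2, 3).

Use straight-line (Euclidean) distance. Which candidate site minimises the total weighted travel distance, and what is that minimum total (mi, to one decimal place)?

Total weighted distance at each candidate:
  α (7, 0): total = 1610.3
  β (10, 5): total = 1120.8
  γ (0, 2): total = 1958.6
  δ (9, 5): total = 1034.5
  ε (2, 3): total = 1527.9
Minimum is at δ with total 1034.5 mi.

δ, total 1034.5 mi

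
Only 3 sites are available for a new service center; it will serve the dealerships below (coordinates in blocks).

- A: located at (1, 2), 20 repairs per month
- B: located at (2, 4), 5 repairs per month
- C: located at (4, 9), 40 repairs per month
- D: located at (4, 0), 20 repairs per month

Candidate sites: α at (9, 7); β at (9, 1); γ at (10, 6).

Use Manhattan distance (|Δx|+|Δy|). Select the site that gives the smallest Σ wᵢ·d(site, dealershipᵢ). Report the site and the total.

Total weighted distance at each candidate:
  α (9, 7): total = 830
  β (9, 1): total = 870
  γ (10, 6): total = 910
Minimum is at α with total 830 blocks.

α, total 830 blocks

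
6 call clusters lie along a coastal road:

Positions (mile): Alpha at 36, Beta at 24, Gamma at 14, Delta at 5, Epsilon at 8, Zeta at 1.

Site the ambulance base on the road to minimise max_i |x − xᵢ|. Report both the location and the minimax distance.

location 18.5, max distance 17.5

The 1-center on a line is the midpoint of the two extreme points: leftmost at 1, rightmost at 36.
Optimal location = (1 + 36)/2 = 18.5; maximum distance = (36 − 1)/2 = 17.5.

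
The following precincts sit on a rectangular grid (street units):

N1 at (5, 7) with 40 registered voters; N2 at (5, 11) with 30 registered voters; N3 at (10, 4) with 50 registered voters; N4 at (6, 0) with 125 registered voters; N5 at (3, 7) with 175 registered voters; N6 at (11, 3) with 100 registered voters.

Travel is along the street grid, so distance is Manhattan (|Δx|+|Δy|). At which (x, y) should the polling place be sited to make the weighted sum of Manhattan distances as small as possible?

(6, 4)

Manhattan distance separates: Σwᵢ(|x−xᵢ|+|y−yᵢ|) = Σwᵢ|x−xᵢ| + Σwᵢ|y−yᵢ|, so x and y are optimised independently as 1-D weighted medians.
Total weight W = 520; half = 260.
x-coordinate, sorted with cumulative weight:
  x=3 (N5, w=175) cum 175
  x=5 (N1, w=40) cum 215
  x=5 (N2, w=30) cum 245
  x=6 (N4, w=125) cum 370  ← median
  x=10 (N3, w=50) cum 420
  x=11 (N6, w=100) cum 520
⇒ x* = 6
y-coordinate, sorted with cumulative weight:
  y=0 (N4, w=125) cum 125
  y=3 (N6, w=100) cum 225
  y=4 (N3, w=50) cum 275  ← median
  y=7 (N1, w=40) cum 315
  y=7 (N5, w=175) cum 490
  y=11 (N2, w=30) cum 520
⇒ y* = 4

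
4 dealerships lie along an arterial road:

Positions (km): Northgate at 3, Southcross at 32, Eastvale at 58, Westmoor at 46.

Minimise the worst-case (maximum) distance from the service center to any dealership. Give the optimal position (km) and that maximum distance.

location 30.5, max distance 27.5

The 1-center on a line is the midpoint of the two extreme points: leftmost at 3, rightmost at 58.
Optimal location = (3 + 58)/2 = 30.5; maximum distance = (58 − 3)/2 = 27.5.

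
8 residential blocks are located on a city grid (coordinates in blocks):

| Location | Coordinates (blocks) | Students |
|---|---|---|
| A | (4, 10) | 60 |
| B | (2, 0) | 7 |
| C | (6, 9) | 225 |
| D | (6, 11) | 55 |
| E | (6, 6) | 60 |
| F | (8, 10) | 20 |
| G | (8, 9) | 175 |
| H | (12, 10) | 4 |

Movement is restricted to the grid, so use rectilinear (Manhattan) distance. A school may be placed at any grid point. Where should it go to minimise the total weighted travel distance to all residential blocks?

Manhattan distance separates: Σwᵢ(|x−xᵢ|+|y−yᵢ|) = Σwᵢ|x−xᵢ| + Σwᵢ|y−yᵢ|, so x and y are optimised independently as 1-D weighted medians.
Total weight W = 606; half = 303.
x-coordinate, sorted with cumulative weight:
  x=2 (B, w=7) cum 7
  x=4 (A, w=60) cum 67
  x=6 (C, w=225) cum 292
  x=6 (D, w=55) cum 347  ← median
  x=6 (E, w=60) cum 407
  x=8 (F, w=20) cum 427
  x=8 (G, w=175) cum 602
  x=12 (H, w=4) cum 606
⇒ x* = 6
y-coordinate, sorted with cumulative weight:
  y=0 (B, w=7) cum 7
  y=6 (E, w=60) cum 67
  y=9 (C, w=225) cum 292
  y=9 (G, w=175) cum 467  ← median
  y=10 (A, w=60) cum 527
  y=10 (F, w=20) cum 547
  y=10 (H, w=4) cum 551
  y=11 (D, w=55) cum 606
⇒ y* = 9

(6, 9)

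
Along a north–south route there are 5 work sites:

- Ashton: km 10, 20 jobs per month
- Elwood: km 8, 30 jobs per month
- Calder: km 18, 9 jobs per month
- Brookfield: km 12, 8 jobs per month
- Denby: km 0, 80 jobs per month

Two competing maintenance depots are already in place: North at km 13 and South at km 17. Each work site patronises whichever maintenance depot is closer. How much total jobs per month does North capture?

138

The indifferent point is the midpoint (13+17)/2 = 15; work sites left of it (closer to North at 13) go to North, those right go to South.
  Denby at 0 (w=80) → North
  Elwood at 8 (w=30) → North
  Ashton at 10 (w=20) → North
  Brookfield at 12 (w=8) → North
  Calder at 18 (w=9) → South
North captures 138; South captures 9.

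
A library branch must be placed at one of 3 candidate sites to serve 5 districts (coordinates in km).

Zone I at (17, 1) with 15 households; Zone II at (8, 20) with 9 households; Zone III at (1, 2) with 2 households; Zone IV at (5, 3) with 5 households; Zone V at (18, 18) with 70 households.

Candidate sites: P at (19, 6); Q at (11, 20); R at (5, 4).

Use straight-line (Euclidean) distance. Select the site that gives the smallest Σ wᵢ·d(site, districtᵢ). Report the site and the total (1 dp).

Q, total 966.8 km

Total weighted distance at each candidate:
  P (19, 6): total = 1192.4
  Q (11, 20): total = 966.8
  R (5, 4): total = 1683.3
Minimum is at Q with total 966.8 km.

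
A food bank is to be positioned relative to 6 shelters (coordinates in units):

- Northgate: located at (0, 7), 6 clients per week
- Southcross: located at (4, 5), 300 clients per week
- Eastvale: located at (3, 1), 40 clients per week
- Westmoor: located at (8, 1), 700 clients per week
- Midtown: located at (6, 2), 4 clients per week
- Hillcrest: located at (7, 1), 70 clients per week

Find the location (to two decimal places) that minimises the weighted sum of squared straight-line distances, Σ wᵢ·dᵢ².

(6.64, 2.11)

The minimiser of Σwᵢ‖p−pᵢ‖² is the weighted centroid p* = (Σwᵢpᵢ)/(Σwᵢ).
Σwᵢ = 1120.
Σwᵢxᵢ = 6·0 + 300·4 + 40·3 + 700·8 + 4·6 + 70·7 = 7434.
Σwᵢyᵢ = 6·7 + 300·5 + 40·1 + 700·1 + 4·2 + 70·1 = 2360.
x* = 7434/1120 = 6.64, y* = 2360/1120 = 2.11.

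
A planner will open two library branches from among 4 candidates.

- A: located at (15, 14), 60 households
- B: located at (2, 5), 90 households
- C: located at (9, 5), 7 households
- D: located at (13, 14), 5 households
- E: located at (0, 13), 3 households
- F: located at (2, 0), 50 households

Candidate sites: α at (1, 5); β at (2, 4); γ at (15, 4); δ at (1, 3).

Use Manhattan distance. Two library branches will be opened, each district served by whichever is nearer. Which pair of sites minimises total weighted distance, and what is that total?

{β, γ}, total 1032

Evaluate every pair (each demand assigned to the nearer of the two):
  {β, γ}: total = 1032
  {α, γ}: total = 1126
  {γ, δ}: total = 1212
  {α, β}: total = 1858
  {α, δ}: total = 1858
  {β, δ}: total = 1864
Best pair: {β, γ} with total 1032.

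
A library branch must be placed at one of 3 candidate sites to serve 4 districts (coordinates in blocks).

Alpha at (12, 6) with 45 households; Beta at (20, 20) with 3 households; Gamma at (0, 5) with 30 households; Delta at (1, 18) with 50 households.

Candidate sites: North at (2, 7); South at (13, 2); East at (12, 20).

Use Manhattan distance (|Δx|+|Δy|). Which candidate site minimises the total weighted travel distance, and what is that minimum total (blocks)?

Total weighted distance at each candidate:
  North (2, 7): total = 1308
  South (13, 2): total = 2180
  East (12, 20): total = 2114
Minimum is at North with total 1308 blocks.

North, total 1308 blocks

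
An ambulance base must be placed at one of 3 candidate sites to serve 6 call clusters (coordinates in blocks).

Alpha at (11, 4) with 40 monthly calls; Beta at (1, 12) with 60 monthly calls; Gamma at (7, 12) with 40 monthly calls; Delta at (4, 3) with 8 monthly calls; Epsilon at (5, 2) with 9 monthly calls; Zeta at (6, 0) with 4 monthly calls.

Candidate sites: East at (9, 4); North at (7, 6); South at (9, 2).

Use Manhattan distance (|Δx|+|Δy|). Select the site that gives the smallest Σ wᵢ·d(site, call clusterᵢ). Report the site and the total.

Total weighted distance at each candidate:
  East (9, 4): total = 1570
  North (7, 6): total = 1330
  South (9, 2): total = 1824
Minimum is at North with total 1330 blocks.

North, total 1330 blocks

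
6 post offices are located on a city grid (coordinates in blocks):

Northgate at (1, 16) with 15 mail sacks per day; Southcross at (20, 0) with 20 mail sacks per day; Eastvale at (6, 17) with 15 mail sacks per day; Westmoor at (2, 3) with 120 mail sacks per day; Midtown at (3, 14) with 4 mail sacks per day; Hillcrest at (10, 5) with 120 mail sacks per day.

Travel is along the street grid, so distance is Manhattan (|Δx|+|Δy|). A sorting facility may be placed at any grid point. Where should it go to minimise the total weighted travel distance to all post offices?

(6, 5)

Manhattan distance separates: Σwᵢ(|x−xᵢ|+|y−yᵢ|) = Σwᵢ|x−xᵢ| + Σwᵢ|y−yᵢ|, so x and y are optimised independently as 1-D weighted medians.
Total weight W = 294; half = 147.
x-coordinate, sorted with cumulative weight:
  x=1 (Northgate, w=15) cum 15
  x=2 (Westmoor, w=120) cum 135
  x=3 (Midtown, w=4) cum 139
  x=6 (Eastvale, w=15) cum 154  ← median
  x=10 (Hillcrest, w=120) cum 274
  x=20 (Southcross, w=20) cum 294
⇒ x* = 6
y-coordinate, sorted with cumulative weight:
  y=0 (Southcross, w=20) cum 20
  y=3 (Westmoor, w=120) cum 140
  y=5 (Hillcrest, w=120) cum 260  ← median
  y=14 (Midtown, w=4) cum 264
  y=16 (Northgate, w=15) cum 279
  y=17 (Eastvale, w=15) cum 294
⇒ y* = 5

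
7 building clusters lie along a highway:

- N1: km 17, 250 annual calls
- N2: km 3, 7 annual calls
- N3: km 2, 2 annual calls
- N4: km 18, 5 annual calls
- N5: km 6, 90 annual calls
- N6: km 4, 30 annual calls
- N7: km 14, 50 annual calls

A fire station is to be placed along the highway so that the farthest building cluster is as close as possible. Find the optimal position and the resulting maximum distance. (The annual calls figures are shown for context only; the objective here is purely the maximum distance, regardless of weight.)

The 1-center on a line is the midpoint of the two extreme points: leftmost at 2, rightmost at 18.
Optimal location = (2 + 18)/2 = 10; maximum distance = (18 − 2)/2 = 8.

location 10, max distance 8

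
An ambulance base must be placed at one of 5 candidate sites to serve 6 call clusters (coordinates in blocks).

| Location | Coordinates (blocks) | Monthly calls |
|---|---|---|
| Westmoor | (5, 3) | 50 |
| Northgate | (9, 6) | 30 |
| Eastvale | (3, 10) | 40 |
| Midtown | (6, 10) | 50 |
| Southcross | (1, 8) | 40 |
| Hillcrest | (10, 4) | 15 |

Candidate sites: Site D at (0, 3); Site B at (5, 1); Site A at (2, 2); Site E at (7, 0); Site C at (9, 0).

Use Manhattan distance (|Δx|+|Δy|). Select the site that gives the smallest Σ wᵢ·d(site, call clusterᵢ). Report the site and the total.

Site B, total 1870 blocks

Total weighted distance at each candidate:
  Site D (0, 3): total = 2065
  Site B (5, 1): total = 1870
  Site A (2, 2): total = 1920
  Site E (7, 0): total = 2265
  Site C (9, 0): total = 2535
Minimum is at Site B with total 1870 blocks.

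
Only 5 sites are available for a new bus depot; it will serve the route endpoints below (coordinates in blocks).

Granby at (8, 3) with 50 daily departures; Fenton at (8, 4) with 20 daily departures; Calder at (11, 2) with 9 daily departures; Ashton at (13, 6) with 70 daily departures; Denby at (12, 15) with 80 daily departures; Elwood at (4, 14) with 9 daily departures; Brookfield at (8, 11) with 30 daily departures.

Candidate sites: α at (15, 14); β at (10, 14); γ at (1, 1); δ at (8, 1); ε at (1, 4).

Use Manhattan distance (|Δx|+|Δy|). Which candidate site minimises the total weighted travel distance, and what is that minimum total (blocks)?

Total weighted distance at each candidate:
  α (15, 14): total = 2803
  β (10, 14): total = 2221
  γ (1, 1): total = 4593
  δ (8, 1): total = 2789
  ε (1, 4): total = 3925
Minimum is at β with total 2221 blocks.

β, total 2221 blocks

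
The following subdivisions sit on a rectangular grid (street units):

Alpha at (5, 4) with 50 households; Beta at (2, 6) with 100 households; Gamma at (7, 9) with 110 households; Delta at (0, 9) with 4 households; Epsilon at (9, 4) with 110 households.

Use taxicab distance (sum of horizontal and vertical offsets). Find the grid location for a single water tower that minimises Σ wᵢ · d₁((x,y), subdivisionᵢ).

Manhattan distance separates: Σwᵢ(|x−xᵢ|+|y−yᵢ|) = Σwᵢ|x−xᵢ| + Σwᵢ|y−yᵢ|, so x and y are optimised independently as 1-D weighted medians.
Total weight W = 374; half = 187.
x-coordinate, sorted with cumulative weight:
  x=0 (Delta, w=4) cum 4
  x=2 (Beta, w=100) cum 104
  x=5 (Alpha, w=50) cum 154
  x=7 (Gamma, w=110) cum 264  ← median
  x=9 (Epsilon, w=110) cum 374
⇒ x* = 7
y-coordinate, sorted with cumulative weight:
  y=4 (Alpha, w=50) cum 50
  y=4 (Epsilon, w=110) cum 160
  y=6 (Beta, w=100) cum 260  ← median
  y=9 (Gamma, w=110) cum 370
  y=9 (Delta, w=4) cum 374
⇒ y* = 6

(7, 6)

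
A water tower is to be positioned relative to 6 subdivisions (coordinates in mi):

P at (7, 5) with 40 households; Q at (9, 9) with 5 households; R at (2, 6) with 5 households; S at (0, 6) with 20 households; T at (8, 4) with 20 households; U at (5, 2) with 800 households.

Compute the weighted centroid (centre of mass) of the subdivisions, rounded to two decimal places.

The minimiser of Σwᵢ‖p−pᵢ‖² is the weighted centroid p* = (Σwᵢpᵢ)/(Σwᵢ).
Σwᵢ = 890.
Σwᵢxᵢ = 40·7 + 5·9 + 5·2 + 20·0 + 20·8 + 800·5 = 4495.
Σwᵢyᵢ = 40·5 + 5·9 + 5·6 + 20·6 + 20·4 + 800·2 = 2075.
x* = 4495/890 = 5.05, y* = 2075/890 = 2.33.

(5.05, 2.33)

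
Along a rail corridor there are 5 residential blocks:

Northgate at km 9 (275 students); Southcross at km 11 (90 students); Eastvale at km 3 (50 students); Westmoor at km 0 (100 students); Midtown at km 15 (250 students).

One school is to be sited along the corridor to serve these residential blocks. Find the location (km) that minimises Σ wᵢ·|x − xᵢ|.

x = 9

For a sum of weighted absolute distances on a line, the optimum is the weighted median (not the mean). Total weight W = 765; half-weight = 382.5.
Sort by position and accumulate weight:
  km 0 (Westmoor, w=100) → cum 100
  km 3 (Eastvale, w=50) → cum 150
  km 9 (Northgate, w=275) → cum 425  ≥ 382.5 → median here
  km 11 (Southcross, w=90) → cum 515
  km 15 (Midtown, w=250) → cum 765
Optimal location: km 9.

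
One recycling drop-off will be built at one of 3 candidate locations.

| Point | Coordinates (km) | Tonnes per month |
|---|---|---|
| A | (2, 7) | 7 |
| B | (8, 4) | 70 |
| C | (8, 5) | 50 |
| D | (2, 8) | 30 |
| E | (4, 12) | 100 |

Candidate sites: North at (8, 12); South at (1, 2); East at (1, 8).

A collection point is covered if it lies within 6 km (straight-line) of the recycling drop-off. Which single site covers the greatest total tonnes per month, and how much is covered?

Coverage radius r = 6 km; a point is covered iff (Δx)²+(Δy)² ≤ 6² = 36.
  North (8, 12): covers {E} → 100
  South (1, 2): covers {A} → 7
  East (1, 8): covers {A, D, E} → 137
Maximum coverage at East: 137 tonnes per month.

East, covering 137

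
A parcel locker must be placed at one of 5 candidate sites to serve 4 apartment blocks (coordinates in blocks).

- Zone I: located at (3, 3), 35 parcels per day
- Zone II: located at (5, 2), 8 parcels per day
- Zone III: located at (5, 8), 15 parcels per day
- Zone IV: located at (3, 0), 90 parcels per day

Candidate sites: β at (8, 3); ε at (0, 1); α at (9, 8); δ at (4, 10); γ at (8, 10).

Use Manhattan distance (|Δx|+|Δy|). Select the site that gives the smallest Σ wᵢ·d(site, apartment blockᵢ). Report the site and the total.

Total weighted distance at each candidate:
  β (8, 3): total = 1047
  ε (0, 1): total = 763
  α (9, 8): total = 1785
  δ (4, 10): total = 1387
  γ (8, 10): total = 1933
Minimum is at ε with total 763 blocks.

ε, total 763 blocks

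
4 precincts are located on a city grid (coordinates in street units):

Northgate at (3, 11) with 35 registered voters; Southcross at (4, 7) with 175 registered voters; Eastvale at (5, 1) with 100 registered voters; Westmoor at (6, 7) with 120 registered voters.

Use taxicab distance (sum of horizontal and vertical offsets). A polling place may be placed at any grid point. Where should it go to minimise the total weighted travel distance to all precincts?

Manhattan distance separates: Σwᵢ(|x−xᵢ|+|y−yᵢ|) = Σwᵢ|x−xᵢ| + Σwᵢ|y−yᵢ|, so x and y are optimised independently as 1-D weighted medians.
Total weight W = 430; half = 215.
x-coordinate, sorted with cumulative weight:
  x=3 (Northgate, w=35) cum 35
  x=4 (Southcross, w=175) cum 210
  x=5 (Eastvale, w=100) cum 310  ← median
  x=6 (Westmoor, w=120) cum 430
⇒ x* = 5
y-coordinate, sorted with cumulative weight:
  y=1 (Eastvale, w=100) cum 100
  y=7 (Southcross, w=175) cum 275  ← median
  y=7 (Westmoor, w=120) cum 395
  y=11 (Northgate, w=35) cum 430
⇒ y* = 7

(5, 7)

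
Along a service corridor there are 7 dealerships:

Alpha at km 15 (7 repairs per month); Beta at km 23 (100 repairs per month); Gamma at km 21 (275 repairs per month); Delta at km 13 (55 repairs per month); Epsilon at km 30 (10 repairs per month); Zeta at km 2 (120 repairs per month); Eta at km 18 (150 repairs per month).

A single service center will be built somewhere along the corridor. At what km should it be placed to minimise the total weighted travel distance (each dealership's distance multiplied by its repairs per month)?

x = 21

For a sum of weighted absolute distances on a line, the optimum is the weighted median (not the mean). Total weight W = 717; half-weight = 358.5.
Sort by position and accumulate weight:
  km 2 (Zeta, w=120) → cum 120
  km 13 (Delta, w=55) → cum 175
  km 15 (Alpha, w=7) → cum 182
  km 18 (Eta, w=150) → cum 332
  km 21 (Gamma, w=275) → cum 607  ≥ 358.5 → median here
  km 23 (Beta, w=100) → cum 707
  km 30 (Epsilon, w=10) → cum 717
Optimal location: km 21.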